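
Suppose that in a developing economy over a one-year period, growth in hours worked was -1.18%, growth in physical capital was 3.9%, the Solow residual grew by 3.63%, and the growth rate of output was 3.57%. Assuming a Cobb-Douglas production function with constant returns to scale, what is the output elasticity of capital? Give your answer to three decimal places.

α = 0.220

gY = gA + α·gK + (1−α)·gL, so gY − gA − gL = α(gK − gL).
3.57 − 3.63 + 1.18 = α × (3.9 − (-1.18)).
1.12 = 5.08 α, so α = 0.22047.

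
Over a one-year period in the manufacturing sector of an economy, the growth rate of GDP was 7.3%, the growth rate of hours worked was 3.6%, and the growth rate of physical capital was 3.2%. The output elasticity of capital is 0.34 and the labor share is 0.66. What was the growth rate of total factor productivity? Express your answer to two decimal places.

Total factor productivity growth was 3.84%.

Labor's share = 1 − 0.34 = 0.66.
Physical capital: 0.34 × 3.2 = 1.088 pp.
Hours worked: 0.66 × 3.6 = 2.376 pp.
TFP growth = 7.3 − 3.464 = 3.836%.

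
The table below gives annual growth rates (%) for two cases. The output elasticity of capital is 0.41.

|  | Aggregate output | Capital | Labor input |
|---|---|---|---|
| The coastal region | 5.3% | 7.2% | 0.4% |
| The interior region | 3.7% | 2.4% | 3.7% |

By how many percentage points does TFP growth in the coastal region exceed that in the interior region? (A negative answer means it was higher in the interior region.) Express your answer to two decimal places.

1.58 percentage points

Labor's share = 1 − 0.41 = 0.59.
The coastal region: TFP = 5.3 − 2.952 − 0.236 = 2.112%.
The interior region: TFP = 3.7 − 0.984 − 2.183 = 0.533%.
Difference = 2.112 − (0.533) = 1.579 pp.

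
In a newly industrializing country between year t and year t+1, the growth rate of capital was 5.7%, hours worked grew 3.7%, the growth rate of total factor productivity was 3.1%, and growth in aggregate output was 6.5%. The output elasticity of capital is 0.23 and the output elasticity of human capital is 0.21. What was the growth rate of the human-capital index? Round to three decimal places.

The human-capital index grew 0.081%.

Labor's share = 1 − 0.23 − 0.21 = 0.56.
gY = gA + 0.23×5.7 + 0.56×3.7 + 0.21×g.
0.21×g = 6.5 − 3.1 − 3.383 = 0.017.
g = 0.017 / 0.21 = 0.08095%.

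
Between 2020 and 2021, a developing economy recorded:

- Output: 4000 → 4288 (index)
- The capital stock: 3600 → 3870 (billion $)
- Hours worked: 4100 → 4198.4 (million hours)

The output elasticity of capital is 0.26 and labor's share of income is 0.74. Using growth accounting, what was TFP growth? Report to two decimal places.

TFP growth was 3.47%.

Output growth = (4288 − 4000) / 4000 = 7.2%.
The capital stock growth = (3870 − 3600) / 3600 = 7.5%.
Hours worked growth = (4198.4 − 4100) / 4100 = 2.4%.
Labor's share = 1 − 0.26 = 0.74.
The capital stock: 0.26 × 7.5 = 1.95 pp.
Hours worked: 0.74 × 2.4 = 1.776 pp.
TFP growth = 7.2 − 3.726 = 3.474%.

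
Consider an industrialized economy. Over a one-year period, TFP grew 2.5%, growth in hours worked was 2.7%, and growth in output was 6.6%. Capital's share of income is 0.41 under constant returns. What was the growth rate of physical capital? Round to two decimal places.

6.11%

Labor's share = 1 − 0.41 = 0.59.
gY = gA + 0.59×2.7 + 0.41×g.
0.41×g = 6.6 − 2.5 − 1.593 = 2.507.
g = 2.507 / 0.41 = 6.1146%.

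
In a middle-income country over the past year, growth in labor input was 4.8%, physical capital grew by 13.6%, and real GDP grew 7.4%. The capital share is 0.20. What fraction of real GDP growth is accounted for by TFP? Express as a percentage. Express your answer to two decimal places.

Labor's share = 1 − 0.2 = 0.8.
Physical capital: 0.2 × 13.6 = 2.72 pp.
Labor input: 0.8 × 4.8 = 3.84 pp.
TFP growth = 7.4 − 6.56 = 0.84%.
TFP share of growth = 0.84 / 7.4 × 100 = 11.3514%.

TFP accounted for 11.35% of growth.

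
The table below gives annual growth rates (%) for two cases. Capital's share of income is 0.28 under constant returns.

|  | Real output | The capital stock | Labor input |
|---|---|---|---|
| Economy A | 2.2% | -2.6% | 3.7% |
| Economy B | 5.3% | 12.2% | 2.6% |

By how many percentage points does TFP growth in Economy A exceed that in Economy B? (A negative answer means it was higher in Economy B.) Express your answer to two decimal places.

Labor's share = 1 − 0.28 = 0.72.
Economy A: TFP = 2.2 + 0.728 − 2.664 = 0.264%.
Economy B: TFP = 5.3 − 3.416 − 1.872 = 0.012%.
Difference = 0.264 − (0.012) = 0.252 pp.

0.25 percentage points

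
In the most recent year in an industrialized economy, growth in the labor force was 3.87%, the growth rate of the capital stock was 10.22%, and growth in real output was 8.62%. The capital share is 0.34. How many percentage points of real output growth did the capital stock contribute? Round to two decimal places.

Contribution = share × growth = 0.34 × 10.22 = 3.4748 pp.

3.47 percentage points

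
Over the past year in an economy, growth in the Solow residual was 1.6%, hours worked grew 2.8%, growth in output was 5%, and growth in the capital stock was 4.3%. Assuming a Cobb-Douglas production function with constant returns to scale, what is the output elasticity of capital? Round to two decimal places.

gY = gA + α·gK + (1−α)·gL, so gY − gA − gL = α(gK − gL).
5 − 1.6 − 2.8 = α × (4.3 − 2.8).
0.6 = 1.5 α, so α = 0.4.

0.40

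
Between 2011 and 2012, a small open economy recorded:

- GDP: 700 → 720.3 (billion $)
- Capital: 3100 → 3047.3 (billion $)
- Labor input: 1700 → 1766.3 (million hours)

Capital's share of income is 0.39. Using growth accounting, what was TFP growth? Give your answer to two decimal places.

1.18%

GDP growth = (720.3 − 700) / 700 = 2.9%.
Capital growth = (3047.3 − 3100) / 3100 = -1.7%.
Labor input growth = (1766.3 − 1700) / 1700 = 3.9%.
Labor's share = 1 − 0.39 = 0.61.
Capital: 0.39 × (-1.7) = -0.663 pp.
Labor input: 0.61 × 3.9 = 2.379 pp.
TFP growth = 2.9 − 1.716 = 1.184%.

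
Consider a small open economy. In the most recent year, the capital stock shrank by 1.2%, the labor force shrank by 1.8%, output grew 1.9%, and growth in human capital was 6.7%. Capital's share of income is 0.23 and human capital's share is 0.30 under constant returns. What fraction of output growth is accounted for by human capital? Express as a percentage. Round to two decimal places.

Human capital accounted for 105.79% of growth.

Human capital contributed 0.3 × 6.7 = 2.01 pp.
Share of growth = 2.01 / 1.9 × 100 = 105.7895%.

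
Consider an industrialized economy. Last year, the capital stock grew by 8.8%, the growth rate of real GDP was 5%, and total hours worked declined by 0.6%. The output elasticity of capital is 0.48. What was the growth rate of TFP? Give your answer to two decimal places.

Labor's share = 1 − 0.48 = 0.52.
The capital stock: 0.48 × 8.8 = 4.224 pp.
Total hours worked: 0.52 × (-0.6) = -0.312 pp.
TFP growth = 5 − 3.912 = 1.088%.

1.09%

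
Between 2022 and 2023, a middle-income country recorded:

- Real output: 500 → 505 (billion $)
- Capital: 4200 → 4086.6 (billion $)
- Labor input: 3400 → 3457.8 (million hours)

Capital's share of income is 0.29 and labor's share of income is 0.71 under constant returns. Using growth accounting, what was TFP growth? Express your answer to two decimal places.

0.58%

Real output growth = (505 − 500) / 500 = 1%.
Capital growth = (4086.6 − 4200) / 4200 = -2.7%.
Labor input growth = (3457.8 − 3400) / 3400 = 1.7%.
Labor's share = 1 − 0.29 = 0.71.
Capital: 0.29 × (-2.7) = -0.783 pp.
Labor input: 0.71 × 1.7 = 1.207 pp.
TFP growth = 1 − 0.424 = 0.576%.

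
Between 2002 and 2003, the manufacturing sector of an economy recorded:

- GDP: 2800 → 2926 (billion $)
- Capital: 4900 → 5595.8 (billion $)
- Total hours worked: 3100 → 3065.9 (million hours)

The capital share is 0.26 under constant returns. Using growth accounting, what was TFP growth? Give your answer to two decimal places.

GDP growth = (2926 − 2800) / 2800 = 4.5%.
Capital growth = (5595.8 − 4900) / 4900 = 14.2%.
Total hours worked growth = (3065.9 − 3100) / 3100 = -1.1%.
Labor's share = 1 − 0.26 = 0.74.
Capital: 0.26 × 14.2 = 3.692 pp.
Total hours worked: 0.74 × (-1.1) = -0.814 pp.
TFP growth = 4.5 − 2.878 = 1.622%.

1.62%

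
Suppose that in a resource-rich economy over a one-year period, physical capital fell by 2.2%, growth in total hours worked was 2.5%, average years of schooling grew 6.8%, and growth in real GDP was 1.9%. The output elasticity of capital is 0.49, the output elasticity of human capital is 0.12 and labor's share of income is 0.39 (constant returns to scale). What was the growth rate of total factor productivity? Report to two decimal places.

Total factor productivity growth was 1.19%.

Labor's share = 1 − 0.49 − 0.12 = 0.39.
Physical capital: 0.49 × (-2.2) = -1.078 pp.
Average years of schooling: 0.12 × 6.8 = 0.816 pp.
Total hours worked: 0.39 × 2.5 = 0.975 pp.
TFP growth = 1.9 − 0.713 = 1.187%.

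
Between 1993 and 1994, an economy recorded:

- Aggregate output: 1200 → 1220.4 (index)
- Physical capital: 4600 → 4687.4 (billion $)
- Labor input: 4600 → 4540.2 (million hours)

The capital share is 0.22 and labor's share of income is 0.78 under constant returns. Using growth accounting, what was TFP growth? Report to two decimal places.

TFP growth was 2.30%.

Aggregate output growth = (1220.4 − 1200) / 1200 = 1.7%.
Physical capital growth = (4687.4 − 4600) / 4600 = 1.9%.
Labor input growth = (4540.2 − 4600) / 4600 = -1.3%.
Labor's share = 1 − 0.22 = 0.78.
Physical capital: 0.22 × 1.9 = 0.418 pp.
Labor input: 0.78 × (-1.3) = -1.014 pp.
TFP growth = 1.7 + 0.596 = 2.296%.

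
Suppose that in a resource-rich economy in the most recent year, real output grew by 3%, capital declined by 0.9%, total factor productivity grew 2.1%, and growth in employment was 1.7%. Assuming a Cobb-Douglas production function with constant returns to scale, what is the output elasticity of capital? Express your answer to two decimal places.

gY = gA + α·gK + (1−α)·gL, so gY − gA − gL = α(gK − gL).
3 − 2.1 − 1.7 = α × (-0.9 − 1.7).
-0.8 = -2.6 α, so α = 0.3077.

0.31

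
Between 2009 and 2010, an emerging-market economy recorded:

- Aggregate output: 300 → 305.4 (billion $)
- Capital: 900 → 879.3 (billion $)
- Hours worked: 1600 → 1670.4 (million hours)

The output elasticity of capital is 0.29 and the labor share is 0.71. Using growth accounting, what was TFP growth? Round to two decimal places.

-0.66%

Aggregate output growth = (305.4 − 300) / 300 = 1.8%.
Capital growth = (879.3 − 900) / 900 = -2.3%.
Hours worked growth = (1670.4 − 1600) / 1600 = 4.4%.
Labor's share = 1 − 0.29 = 0.71.
Capital: 0.29 × (-2.3) = -0.667 pp.
Hours worked: 0.71 × 4.4 = 3.124 pp.
TFP growth = 1.8 − 2.457 = -0.657%.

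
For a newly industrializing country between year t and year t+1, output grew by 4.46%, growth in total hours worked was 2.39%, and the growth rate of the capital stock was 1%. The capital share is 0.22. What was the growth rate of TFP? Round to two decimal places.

2.38%

Labor's share = 1 − 0.22 = 0.78.
The capital stock: 0.22 × 1 = 0.22 pp.
Total hours worked: 0.78 × 2.39 = 1.8642 pp.
TFP growth = 4.46 − 2.0842 = 2.3758%.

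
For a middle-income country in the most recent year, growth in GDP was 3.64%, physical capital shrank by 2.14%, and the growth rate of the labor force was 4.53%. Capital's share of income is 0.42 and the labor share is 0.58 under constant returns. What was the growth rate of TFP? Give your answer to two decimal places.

TFP grew 1.91%.

Labor's share = 1 − 0.42 = 0.58.
Physical capital: 0.42 × (-2.14) = -0.8988 pp.
The labor force: 0.58 × 4.53 = 2.6274 pp.
TFP growth = 3.64 − 1.7286 = 1.9114%.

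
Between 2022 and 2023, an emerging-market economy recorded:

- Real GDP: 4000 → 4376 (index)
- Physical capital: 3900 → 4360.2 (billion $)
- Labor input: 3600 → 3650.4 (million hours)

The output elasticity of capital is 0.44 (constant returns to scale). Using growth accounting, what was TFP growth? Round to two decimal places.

Real GDP growth = (4376 − 4000) / 4000 = 9.4%.
Physical capital growth = (4360.2 − 3900) / 3900 = 11.8%.
Labor input growth = (3650.4 − 3600) / 3600 = 1.4%.
Labor's share = 1 − 0.44 = 0.56.
Physical capital: 0.44 × 11.8 = 5.192 pp.
Labor input: 0.56 × 1.4 = 0.784 pp.
TFP growth = 9.4 − 5.976 = 3.424%.

TFP growth was 3.42%.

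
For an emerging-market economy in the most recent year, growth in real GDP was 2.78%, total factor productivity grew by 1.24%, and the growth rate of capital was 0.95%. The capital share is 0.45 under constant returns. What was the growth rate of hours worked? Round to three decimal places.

Labor's share = 1 − 0.45 = 0.55.
gY = gA + 0.45×0.95 + 0.55×g.
0.55×g = 2.78 − 1.24 − 0.4275 = 1.1125.
g = 1.1125 / 0.55 = 2.02273%.

Hours worked growth was 2.023%.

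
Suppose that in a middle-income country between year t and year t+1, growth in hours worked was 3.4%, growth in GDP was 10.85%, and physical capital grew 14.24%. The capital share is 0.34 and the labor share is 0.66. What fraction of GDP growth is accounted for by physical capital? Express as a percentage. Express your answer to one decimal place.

Physical capital contributed 0.34 × 14.24 = 4.8416 pp.
Share of growth = 4.8416 / 10.85 × 100 = 44.623%.

Physical capital accounted for 44.6% of growth.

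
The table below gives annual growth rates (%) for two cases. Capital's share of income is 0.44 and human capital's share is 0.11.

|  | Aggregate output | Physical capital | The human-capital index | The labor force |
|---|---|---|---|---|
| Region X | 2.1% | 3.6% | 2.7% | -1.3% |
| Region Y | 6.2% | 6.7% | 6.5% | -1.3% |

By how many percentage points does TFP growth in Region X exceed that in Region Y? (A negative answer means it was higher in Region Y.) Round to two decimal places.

Labor's share = 1 − 0.44 − 0.11 = 0.45.
Region X: TFP = 2.1 − 1.584 − 0.297 + 0.585 = 0.804%.
Region Y: TFP = 6.2 − 2.948 − 0.715 + 0.585 = 3.122%.
Difference = 0.804 − (3.122) = -2.318 pp.

-2.32 percentage points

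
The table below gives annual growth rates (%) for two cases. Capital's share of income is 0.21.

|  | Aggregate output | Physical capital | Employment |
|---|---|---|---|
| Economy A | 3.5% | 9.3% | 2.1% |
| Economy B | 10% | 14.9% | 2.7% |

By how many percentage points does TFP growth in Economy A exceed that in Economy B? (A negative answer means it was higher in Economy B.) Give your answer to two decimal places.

-4.85 percentage points

Labor's share = 1 − 0.21 = 0.79.
Economy A: TFP = 3.5 − 1.953 − 1.659 = -0.112%.
Economy B: TFP = 10 − 3.129 − 2.133 = 4.738%.
Difference = -0.112 − (4.738) = -4.85 pp.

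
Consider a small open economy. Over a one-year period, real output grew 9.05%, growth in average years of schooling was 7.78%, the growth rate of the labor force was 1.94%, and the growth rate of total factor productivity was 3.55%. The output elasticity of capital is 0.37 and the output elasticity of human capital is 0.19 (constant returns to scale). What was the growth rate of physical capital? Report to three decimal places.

Labor's share = 1 − 0.37 − 0.19 = 0.44.
gY = gA + 0.19×7.78 + 0.44×1.94 + 0.37×g.
0.37×g = 9.05 − 3.55 − 2.3318 = 3.1682.
g = 3.1682 / 0.37 = 8.5627%.

8.563%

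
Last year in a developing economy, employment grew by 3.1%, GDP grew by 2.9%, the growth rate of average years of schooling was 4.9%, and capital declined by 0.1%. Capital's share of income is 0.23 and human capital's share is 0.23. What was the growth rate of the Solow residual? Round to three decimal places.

Labor's share = 1 − 0.23 − 0.23 = 0.54.
Capital: 0.23 × (-0.1) = -0.023 pp.
Average years of schooling: 0.23 × 4.9 = 1.127 pp.
Employment: 0.54 × 3.1 = 1.674 pp.
TFP growth = 2.9 − 2.778 = 0.122%.

0.122%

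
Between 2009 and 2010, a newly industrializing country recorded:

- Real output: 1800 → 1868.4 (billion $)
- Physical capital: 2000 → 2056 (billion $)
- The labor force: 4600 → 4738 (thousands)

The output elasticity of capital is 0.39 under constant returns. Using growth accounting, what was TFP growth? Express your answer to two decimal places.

0.88%

Real output growth = (1868.4 − 1800) / 1800 = 3.8%.
Physical capital growth = (2056 − 2000) / 2000 = 2.8%.
The labor force growth = (4738 − 4600) / 4600 = 3%.
Labor's share = 1 − 0.39 = 0.61.
Physical capital: 0.39 × 2.8 = 1.092 pp.
The labor force: 0.61 × 3 = 1.83 pp.
TFP growth = 3.8 − 2.922 = 0.878%.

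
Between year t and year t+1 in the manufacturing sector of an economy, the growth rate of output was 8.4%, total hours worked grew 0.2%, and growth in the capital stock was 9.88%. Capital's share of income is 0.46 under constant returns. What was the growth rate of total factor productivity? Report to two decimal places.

3.75%

Labor's share = 1 − 0.46 = 0.54.
The capital stock: 0.46 × 9.88 = 4.5448 pp.
Total hours worked: 0.54 × 0.2 = 0.108 pp.
TFP growth = 8.4 − 4.6528 = 3.7472%.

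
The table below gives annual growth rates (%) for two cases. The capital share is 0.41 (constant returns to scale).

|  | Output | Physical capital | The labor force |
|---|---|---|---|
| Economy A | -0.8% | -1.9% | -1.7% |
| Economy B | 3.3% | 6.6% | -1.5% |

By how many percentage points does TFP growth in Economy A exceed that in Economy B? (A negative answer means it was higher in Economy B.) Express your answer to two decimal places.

Labor's share = 1 − 0.41 = 0.59.
Economy A: TFP = -0.8 + 0.779 + 1.003 = 0.982%.
Economy B: TFP = 3.3 − 2.706 + 0.885 = 1.479%.
Difference = 0.982 − (1.479) = -0.497 pp.

-0.50 percentage points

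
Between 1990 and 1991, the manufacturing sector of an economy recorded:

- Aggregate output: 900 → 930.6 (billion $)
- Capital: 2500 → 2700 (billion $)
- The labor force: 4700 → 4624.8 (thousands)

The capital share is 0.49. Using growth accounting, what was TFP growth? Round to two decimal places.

TFP growth was 0.30%.

Aggregate output growth = (930.6 − 900) / 900 = 3.4%.
Capital growth = (2700 − 2500) / 2500 = 8%.
The labor force growth = (4624.8 − 4700) / 4700 = -1.6%.
Labor's share = 1 − 0.49 = 0.51.
Capital: 0.49 × 8 = 3.92 pp.
The labor force: 0.51 × (-1.6) = -0.816 pp.
TFP growth = 3.4 − 3.104 = 0.296%.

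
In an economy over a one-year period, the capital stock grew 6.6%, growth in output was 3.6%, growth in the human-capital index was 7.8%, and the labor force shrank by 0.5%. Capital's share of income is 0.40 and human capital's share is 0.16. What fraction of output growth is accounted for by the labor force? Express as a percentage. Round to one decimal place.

The labor force accounted for -6.1% of growth.

Labor's share = 1 − 0.4 − 0.16 = 0.44.
The labor force contributed 0.44 × (-0.5) = -0.22 pp.
Share of growth = -0.22 / 3.6 × 100 = -6.111%.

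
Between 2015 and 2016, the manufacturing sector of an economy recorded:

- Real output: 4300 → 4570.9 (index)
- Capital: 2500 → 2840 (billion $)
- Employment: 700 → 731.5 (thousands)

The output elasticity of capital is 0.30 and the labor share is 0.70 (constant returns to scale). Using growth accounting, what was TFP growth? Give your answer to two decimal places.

Real output growth = (4570.9 − 4300) / 4300 = 6.3%.
Capital growth = (2840 − 2500) / 2500 = 13.6%.
Employment growth = (731.5 − 700) / 700 = 4.5%.
Labor's share = 1 − 0.3 = 0.7.
Capital: 0.3 × 13.6 = 4.08 pp.
Employment: 0.7 × 4.5 = 3.15 pp.
TFP growth = 6.3 − 7.23 = -0.93%.

-0.93%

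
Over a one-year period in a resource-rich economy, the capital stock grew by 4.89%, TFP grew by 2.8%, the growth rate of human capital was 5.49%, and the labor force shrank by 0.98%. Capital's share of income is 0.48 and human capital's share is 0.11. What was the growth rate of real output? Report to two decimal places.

Labor's share = 1 − 0.48 − 0.11 = 0.41.
The capital stock: 0.48 × 4.89 = 2.3472 pp.
Human capital: 0.11 × 5.49 = 0.6039 pp.
The labor force: 0.41 × (-0.98) = -0.4018 pp.
Output growth = 2.8 + 2.5493 = 5.3493%.

Real output grew 5.35%.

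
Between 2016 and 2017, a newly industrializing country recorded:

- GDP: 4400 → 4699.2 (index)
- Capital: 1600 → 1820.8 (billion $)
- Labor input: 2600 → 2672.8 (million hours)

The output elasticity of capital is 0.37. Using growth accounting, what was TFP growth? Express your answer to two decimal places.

GDP growth = (4699.2 − 4400) / 4400 = 6.8%.
Capital growth = (1820.8 − 1600) / 1600 = 13.8%.
Labor input growth = (2672.8 − 2600) / 2600 = 2.8%.
Labor's share = 1 − 0.37 = 0.63.
Capital: 0.37 × 13.8 = 5.106 pp.
Labor input: 0.63 × 2.8 = 1.764 pp.
TFP growth = 6.8 − 6.87 = -0.07%.

-0.07%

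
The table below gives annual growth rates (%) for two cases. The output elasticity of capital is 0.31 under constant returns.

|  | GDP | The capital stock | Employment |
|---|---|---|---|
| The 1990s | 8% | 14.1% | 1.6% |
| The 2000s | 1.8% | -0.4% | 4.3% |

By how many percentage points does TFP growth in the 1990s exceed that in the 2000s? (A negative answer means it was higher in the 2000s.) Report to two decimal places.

3.57 percentage points

Labor's share = 1 − 0.31 = 0.69.
The 1990s: TFP = 8 − 4.371 − 1.104 = 2.525%.
The 2000s: TFP = 1.8 + 0.124 − 2.967 = -1.043%.
Difference = 2.525 − (-1.043) = 3.568 pp.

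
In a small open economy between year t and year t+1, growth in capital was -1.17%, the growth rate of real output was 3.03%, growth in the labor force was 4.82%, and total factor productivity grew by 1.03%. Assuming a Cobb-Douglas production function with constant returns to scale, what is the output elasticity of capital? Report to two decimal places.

The output elasticity of capital is 0.47.

gY = gA + α·gK + (1−α)·gL, so gY − gA − gL = α(gK − gL).
3.03 − 1.03 − 4.82 = α × (-1.17 − 4.82).
-2.82 = -5.99 α, so α = 0.4708.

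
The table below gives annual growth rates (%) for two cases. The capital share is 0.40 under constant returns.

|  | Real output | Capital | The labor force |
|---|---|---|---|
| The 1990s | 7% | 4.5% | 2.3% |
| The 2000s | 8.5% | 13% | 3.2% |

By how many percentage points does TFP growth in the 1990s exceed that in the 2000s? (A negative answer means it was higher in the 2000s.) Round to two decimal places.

2.44 percentage points

Labor's share = 1 − 0.4 = 0.6.
The 1990s: TFP = 7 − 1.8 − 1.38 = 3.82%.
The 2000s: TFP = 8.5 − 5.2 − 1.92 = 1.38%.
Difference = 3.82 − (1.38) = 2.44 pp.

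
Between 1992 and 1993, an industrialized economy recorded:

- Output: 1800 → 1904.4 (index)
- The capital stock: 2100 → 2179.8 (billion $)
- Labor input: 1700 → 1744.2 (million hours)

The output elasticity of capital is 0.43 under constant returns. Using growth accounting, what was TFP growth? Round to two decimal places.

2.68%

Output growth = (1904.4 − 1800) / 1800 = 5.8%.
The capital stock growth = (2179.8 − 2100) / 2100 = 3.8%.
Labor input growth = (1744.2 − 1700) / 1700 = 2.6%.
Labor's share = 1 − 0.43 = 0.57.
The capital stock: 0.43 × 3.8 = 1.634 pp.
Labor input: 0.57 × 2.6 = 1.482 pp.
TFP growth = 5.8 − 3.116 = 2.684%.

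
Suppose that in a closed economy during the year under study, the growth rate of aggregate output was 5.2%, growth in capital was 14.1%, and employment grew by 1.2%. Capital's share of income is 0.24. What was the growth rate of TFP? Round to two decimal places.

TFP growth was 0.90%.

Labor's share = 1 − 0.24 = 0.76.
Capital: 0.24 × 14.1 = 3.384 pp.
Employment: 0.76 × 1.2 = 0.912 pp.
TFP growth = 5.2 − 4.296 = 0.904%.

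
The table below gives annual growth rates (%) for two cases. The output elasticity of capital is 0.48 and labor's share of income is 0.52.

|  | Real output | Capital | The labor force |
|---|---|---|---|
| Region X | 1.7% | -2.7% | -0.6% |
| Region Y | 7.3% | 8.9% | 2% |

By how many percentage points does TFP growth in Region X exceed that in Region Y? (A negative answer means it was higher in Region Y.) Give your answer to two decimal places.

1.32 percentage points

Labor's share = 1 − 0.48 = 0.52.
Region X: TFP = 1.7 + 1.296 + 0.312 = 3.308%.
Region Y: TFP = 7.3 − 4.272 − 1.04 = 1.988%.
Difference = 3.308 − (1.988) = 1.32 pp.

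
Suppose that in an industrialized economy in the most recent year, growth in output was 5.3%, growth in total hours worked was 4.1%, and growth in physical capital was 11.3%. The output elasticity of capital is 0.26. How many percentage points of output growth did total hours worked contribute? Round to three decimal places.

3.034 percentage points

Labor's share = 1 − 0.26 = 0.74.
Contribution = share × growth = 0.74 × 4.1 = 3.034 pp.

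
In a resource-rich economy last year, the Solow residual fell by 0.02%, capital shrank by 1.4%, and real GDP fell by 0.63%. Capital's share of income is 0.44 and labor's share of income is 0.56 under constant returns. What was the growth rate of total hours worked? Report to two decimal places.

Labor's share = 1 − 0.44 = 0.56.
gY = gA + 0.44×(-1.4) + 0.56×g.
0.56×g = -0.63 + 0.02 + 0.616 = 0.006.
g = 0.006 / 0.56 = 0.0107%.

0.01%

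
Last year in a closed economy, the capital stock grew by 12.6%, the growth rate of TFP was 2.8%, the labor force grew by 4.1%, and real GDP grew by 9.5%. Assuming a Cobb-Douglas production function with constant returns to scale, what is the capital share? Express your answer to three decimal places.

gY = gA + α·gK + (1−α)·gL, so gY − gA − gL = α(gK − gL).
9.5 − 2.8 − 4.1 = α × (12.6 − 4.1).
2.6 = 8.5 α, so α = 0.30588.

The capital share is 0.306.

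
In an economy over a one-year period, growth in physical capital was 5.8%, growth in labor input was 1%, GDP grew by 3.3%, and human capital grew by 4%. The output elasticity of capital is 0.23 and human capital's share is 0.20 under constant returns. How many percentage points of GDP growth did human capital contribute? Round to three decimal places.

Contribution = share × growth = 0.2 × 4 = 0.8 pp.

0.800 pp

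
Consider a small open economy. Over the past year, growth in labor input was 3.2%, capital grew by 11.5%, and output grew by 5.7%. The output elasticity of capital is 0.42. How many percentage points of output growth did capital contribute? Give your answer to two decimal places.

Contribution = share × growth = 0.42 × 11.5 = 4.83 pp.

4.83 pp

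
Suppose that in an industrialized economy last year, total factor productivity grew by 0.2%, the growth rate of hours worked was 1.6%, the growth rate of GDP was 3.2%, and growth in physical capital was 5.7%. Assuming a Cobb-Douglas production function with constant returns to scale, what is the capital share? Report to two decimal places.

The capital share is 0.34.

gY = gA + α·gK + (1−α)·gL, so gY − gA − gL = α(gK − gL).
3.2 − 0.2 − 1.6 = α × (5.7 − 1.6).
1.4 = 4.1 α, so α = 0.3415.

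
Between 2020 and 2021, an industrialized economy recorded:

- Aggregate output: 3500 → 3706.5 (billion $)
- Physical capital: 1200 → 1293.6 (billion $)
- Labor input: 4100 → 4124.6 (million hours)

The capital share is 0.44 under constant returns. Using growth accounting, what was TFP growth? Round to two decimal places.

2.13%

Aggregate output growth = (3706.5 − 3500) / 3500 = 5.9%.
Physical capital growth = (1293.6 − 1200) / 1200 = 7.8%.
Labor input growth = (4124.6 − 4100) / 4100 = 0.6%.
Labor's share = 1 − 0.44 = 0.56.
Physical capital: 0.44 × 7.8 = 3.432 pp.
Labor input: 0.56 × 0.6 = 0.336 pp.
TFP growth = 5.9 − 3.768 = 2.132%.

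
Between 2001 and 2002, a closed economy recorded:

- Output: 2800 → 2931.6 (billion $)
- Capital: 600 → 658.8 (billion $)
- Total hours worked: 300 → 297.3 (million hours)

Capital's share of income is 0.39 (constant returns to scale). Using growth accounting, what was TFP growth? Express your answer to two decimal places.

TFP growth was 1.43%.

Output growth = (2931.6 − 2800) / 2800 = 4.7%.
Capital growth = (658.8 − 600) / 600 = 9.8%.
Total hours worked growth = (297.3 − 300) / 300 = -0.9%.
Labor's share = 1 − 0.39 = 0.61.
Capital: 0.39 × 9.8 = 3.822 pp.
Total hours worked: 0.61 × (-0.9) = -0.549 pp.
TFP growth = 4.7 − 3.273 = 1.427%.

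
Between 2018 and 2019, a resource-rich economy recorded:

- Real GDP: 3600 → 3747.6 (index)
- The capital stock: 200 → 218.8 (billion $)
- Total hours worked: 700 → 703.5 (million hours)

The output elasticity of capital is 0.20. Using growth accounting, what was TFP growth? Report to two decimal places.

TFP growth was 1.82%.

Real GDP growth = (3747.6 − 3600) / 3600 = 4.1%.
The capital stock growth = (218.8 − 200) / 200 = 9.4%.
Total hours worked growth = (703.5 − 700) / 700 = 0.5%.
Labor's share = 1 − 0.2 = 0.8.
The capital stock: 0.2 × 9.4 = 1.88 pp.
Total hours worked: 0.8 × 0.5 = 0.4 pp.
TFP growth = 4.1 − 2.28 = 1.82%.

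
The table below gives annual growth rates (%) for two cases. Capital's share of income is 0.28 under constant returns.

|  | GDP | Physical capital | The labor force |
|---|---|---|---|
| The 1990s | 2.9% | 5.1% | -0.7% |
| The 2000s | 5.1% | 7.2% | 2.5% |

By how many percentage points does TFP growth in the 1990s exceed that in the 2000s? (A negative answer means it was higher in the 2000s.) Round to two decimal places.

Labor's share = 1 − 0.28 = 0.72.
The 1990s: TFP = 2.9 − 1.428 + 0.504 = 1.976%.
The 2000s: TFP = 5.1 − 2.016 − 1.8 = 1.284%.
Difference = 1.976 − (1.284) = 0.692 pp.

0.69 percentage points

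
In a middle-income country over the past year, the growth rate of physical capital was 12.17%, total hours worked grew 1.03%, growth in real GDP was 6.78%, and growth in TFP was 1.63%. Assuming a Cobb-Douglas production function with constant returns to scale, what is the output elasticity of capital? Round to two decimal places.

α = 0.37

gY = gA + α·gK + (1−α)·gL, so gY − gA − gL = α(gK − gL).
6.78 − 1.63 − 1.03 = α × (12.17 − 1.03).
4.12 = 11.14 α, so α = 0.3698.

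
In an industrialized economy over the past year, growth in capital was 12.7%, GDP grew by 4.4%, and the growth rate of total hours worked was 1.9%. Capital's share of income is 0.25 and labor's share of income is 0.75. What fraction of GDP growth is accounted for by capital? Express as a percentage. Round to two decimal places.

Capital accounted for 72.16% of growth.

Capital contributed 0.25 × 12.7 = 3.175 pp.
Share of growth = 3.175 / 4.4 × 100 = 72.1591%.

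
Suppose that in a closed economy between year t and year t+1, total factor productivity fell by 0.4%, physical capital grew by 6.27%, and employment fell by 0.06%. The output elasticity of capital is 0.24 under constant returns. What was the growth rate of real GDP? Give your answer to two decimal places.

Real GDP grew 1.06%.

Labor's share = 1 − 0.24 = 0.76.
Physical capital: 0.24 × 6.27 = 1.5048 pp.
Employment: 0.76 × (-0.06) = -0.0456 pp.
Output growth = -0.4 + 1.4592 = 1.0592%.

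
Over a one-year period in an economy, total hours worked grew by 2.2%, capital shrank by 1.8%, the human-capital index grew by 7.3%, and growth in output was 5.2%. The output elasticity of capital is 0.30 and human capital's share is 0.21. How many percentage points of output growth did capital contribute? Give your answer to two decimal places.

-0.54 pp

Contribution = share × growth = 0.3 × (-1.8) = -0.54 pp.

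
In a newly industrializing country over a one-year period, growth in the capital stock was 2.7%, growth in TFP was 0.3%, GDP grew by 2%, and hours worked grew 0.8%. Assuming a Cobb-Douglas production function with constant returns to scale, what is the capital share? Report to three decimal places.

α = 0.474

gY = gA + α·gK + (1−α)·gL, so gY − gA − gL = α(gK − gL).
2 − 0.3 − 0.8 = α × (2.7 − 0.8).
0.9 = 1.9 α, so α = 0.47368.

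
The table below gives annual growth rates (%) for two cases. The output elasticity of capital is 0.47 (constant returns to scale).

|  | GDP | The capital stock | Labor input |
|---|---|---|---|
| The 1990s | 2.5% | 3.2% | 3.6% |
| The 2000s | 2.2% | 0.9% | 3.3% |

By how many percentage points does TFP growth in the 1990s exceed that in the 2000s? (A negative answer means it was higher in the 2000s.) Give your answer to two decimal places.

Labor's share = 1 − 0.47 = 0.53.
The 1990s: TFP = 2.5 − 1.504 − 1.908 = -0.912%.
The 2000s: TFP = 2.2 − 0.423 − 1.749 = 0.028%.
Difference = -0.912 − (0.028) = -0.94 pp.

-0.94 percentage points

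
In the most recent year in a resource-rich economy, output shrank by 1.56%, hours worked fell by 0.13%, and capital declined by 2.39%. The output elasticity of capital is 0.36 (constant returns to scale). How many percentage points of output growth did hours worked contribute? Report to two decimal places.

-0.08 pp

Labor's share = 1 − 0.36 = 0.64.
Contribution = share × growth = 0.64 × (-0.13) = -0.0832 pp.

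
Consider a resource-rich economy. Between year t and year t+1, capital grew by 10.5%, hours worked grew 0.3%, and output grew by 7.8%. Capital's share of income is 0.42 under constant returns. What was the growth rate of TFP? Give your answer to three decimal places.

3.216%

Labor's share = 1 − 0.42 = 0.58.
Capital: 0.42 × 10.5 = 4.41 pp.
Hours worked: 0.58 × 0.3 = 0.174 pp.
TFP growth = 7.8 − 4.584 = 3.216%.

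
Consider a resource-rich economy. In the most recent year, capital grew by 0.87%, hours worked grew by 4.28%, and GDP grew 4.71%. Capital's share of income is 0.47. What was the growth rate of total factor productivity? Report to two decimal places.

Labor's share = 1 − 0.47 = 0.53.
Capital: 0.47 × 0.87 = 0.4089 pp.
Hours worked: 0.53 × 4.28 = 2.2684 pp.
TFP growth = 4.71 − 2.6773 = 2.0327%.

Total factor productivity grew 2.03%.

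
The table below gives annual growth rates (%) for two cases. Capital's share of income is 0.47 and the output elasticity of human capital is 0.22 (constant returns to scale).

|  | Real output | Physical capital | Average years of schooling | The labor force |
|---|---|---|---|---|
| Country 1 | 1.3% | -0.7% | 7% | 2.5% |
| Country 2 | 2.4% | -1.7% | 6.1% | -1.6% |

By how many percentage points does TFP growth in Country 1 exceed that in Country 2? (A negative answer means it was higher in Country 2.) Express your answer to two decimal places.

Labor's share = 1 − 0.47 − 0.22 = 0.31.
Country 1: TFP = 1.3 + 0.329 − 1.54 − 0.775 = -0.686%.
Country 2: TFP = 2.4 + 0.799 − 1.342 + 0.496 = 2.353%.
Difference = -0.686 − (2.353) = -3.039 pp.

-3.04 percentage points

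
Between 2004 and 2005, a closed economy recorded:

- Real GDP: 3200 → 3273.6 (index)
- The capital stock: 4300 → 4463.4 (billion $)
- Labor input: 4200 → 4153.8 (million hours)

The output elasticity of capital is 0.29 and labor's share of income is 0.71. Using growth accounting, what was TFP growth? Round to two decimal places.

Real GDP growth = (3273.6 − 3200) / 3200 = 2.3%.
The capital stock growth = (4463.4 − 4300) / 4300 = 3.8%.
Labor input growth = (4153.8 − 4200) / 4200 = -1.1%.
Labor's share = 1 − 0.29 = 0.71.
The capital stock: 0.29 × 3.8 = 1.102 pp.
Labor input: 0.71 × (-1.1) = -0.781 pp.
TFP growth = 2.3 − 0.321 = 1.979%.

1.98%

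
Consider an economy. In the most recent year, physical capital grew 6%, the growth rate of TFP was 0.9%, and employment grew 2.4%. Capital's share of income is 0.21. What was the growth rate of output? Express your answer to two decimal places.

Labor's share = 1 − 0.21 = 0.79.
Physical capital: 0.21 × 6 = 1.26 pp.
Employment: 0.79 × 2.4 = 1.896 pp.
Output growth = 0.9 + 3.156 = 4.056%.

4.06%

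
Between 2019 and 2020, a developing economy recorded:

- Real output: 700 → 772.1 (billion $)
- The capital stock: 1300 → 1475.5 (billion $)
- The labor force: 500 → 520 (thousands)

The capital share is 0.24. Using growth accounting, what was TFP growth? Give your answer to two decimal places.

Real output growth = (772.1 − 700) / 700 = 10.3%.
The capital stock growth = (1475.5 − 1300) / 1300 = 13.5%.
The labor force growth = (520 − 500) / 500 = 4%.
Labor's share = 1 − 0.24 = 0.76.
The capital stock: 0.24 × 13.5 = 3.24 pp.
The labor force: 0.76 × 4 = 3.04 pp.
TFP growth = 10.3 − 6.28 = 4.02%.

4.02%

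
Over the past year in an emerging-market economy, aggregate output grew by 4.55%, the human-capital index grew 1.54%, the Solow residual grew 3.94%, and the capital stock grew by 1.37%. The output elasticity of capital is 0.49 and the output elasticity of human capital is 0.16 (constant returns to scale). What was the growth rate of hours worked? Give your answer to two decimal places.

-0.88%

Labor's share = 1 − 0.49 − 0.16 = 0.35.
gY = gA + 0.49×1.37 + 0.16×1.54 + 0.35×g.
0.35×g = 4.55 − 3.94 − 0.9177 = -0.3077.
g = -0.3077 / 0.35 = -0.8791%.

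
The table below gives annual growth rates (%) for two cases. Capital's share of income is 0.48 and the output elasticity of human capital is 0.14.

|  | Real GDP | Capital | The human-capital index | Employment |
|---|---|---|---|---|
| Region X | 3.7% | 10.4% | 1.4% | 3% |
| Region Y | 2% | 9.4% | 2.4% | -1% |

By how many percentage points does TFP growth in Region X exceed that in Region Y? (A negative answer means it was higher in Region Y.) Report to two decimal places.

Labor's share = 1 − 0.48 − 0.14 = 0.38.
Region X: TFP = 3.7 − 4.992 − 0.196 − 1.14 = -2.628%.
Region Y: TFP = 2 − 4.512 − 0.336 + 0.38 = -2.468%.
Difference = -2.628 − (-2.468) = -0.16 pp.

-0.16 percentage points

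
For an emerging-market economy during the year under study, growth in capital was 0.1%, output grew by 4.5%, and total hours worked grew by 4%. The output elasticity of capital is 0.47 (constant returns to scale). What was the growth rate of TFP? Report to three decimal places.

TFP growth was 2.333%.

Labor's share = 1 − 0.47 = 0.53.
Capital: 0.47 × 0.1 = 0.047 pp.
Total hours worked: 0.53 × 4 = 2.12 pp.
TFP growth = 4.5 − 2.167 = 2.333%.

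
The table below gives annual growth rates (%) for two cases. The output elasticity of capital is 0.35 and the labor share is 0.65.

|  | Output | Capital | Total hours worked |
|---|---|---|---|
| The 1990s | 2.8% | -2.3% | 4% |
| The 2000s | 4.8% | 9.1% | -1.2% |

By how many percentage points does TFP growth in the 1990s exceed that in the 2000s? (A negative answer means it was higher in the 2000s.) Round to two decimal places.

-1.39 percentage points

Labor's share = 1 − 0.35 = 0.65.
The 1990s: TFP = 2.8 + 0.805 − 2.6 = 1.005%.
The 2000s: TFP = 4.8 − 3.185 + 0.78 = 2.395%.
Difference = 1.005 − (2.395) = -1.39 pp.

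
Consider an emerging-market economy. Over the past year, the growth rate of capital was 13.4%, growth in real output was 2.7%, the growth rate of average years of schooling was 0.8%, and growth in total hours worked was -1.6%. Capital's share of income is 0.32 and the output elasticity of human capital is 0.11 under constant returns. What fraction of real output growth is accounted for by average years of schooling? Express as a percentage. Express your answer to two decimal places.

3.26%

Average years of schooling contributed 0.11 × 0.8 = 0.088 pp.
Share of growth = 0.088 / 2.7 × 100 = 3.2593%.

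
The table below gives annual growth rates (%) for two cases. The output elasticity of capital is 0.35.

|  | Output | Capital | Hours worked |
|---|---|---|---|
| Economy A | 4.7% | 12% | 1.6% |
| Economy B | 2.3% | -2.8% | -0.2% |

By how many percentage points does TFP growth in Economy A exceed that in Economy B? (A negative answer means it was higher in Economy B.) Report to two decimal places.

Labor's share = 1 − 0.35 = 0.65.
Economy A: TFP = 4.7 − 4.2 − 1.04 = -0.54%.
Economy B: TFP = 2.3 + 0.98 + 0.13 = 3.41%.
Difference = -0.54 − (3.41) = -3.95 pp.

-3.95 percentage points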